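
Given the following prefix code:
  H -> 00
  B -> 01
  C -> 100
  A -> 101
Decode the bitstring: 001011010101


Decoding step by step:
Bits 00 -> H
Bits 101 -> A
Bits 101 -> A
Bits 01 -> B
Bits 01 -> B


Decoded message: HAABB


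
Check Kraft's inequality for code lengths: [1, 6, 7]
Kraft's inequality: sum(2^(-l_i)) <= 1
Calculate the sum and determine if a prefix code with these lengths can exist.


Sum = 2^(-1) + 2^(-6) + 2^(-7)
    = 0.5 + 0.015625 + 0.0078125
    = 67/128 = 0.5234375
Since 0.5234375 <= 1, Kraft's inequality IS satisfied.
A prefix code with these lengths CAN exist.

Kraft sum = 0.5234375. Satisfied.


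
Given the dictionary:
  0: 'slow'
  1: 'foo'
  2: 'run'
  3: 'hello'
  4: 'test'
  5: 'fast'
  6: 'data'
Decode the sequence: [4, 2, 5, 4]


Look up each index in the dictionary:
  4 -> 'test'
  2 -> 'run'
  5 -> 'fast'
  4 -> 'test'

Decoded: "test run fast test"


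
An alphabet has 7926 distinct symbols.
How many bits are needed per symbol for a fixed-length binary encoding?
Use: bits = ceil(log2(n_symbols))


log2(7926) = 12.9524
Bracket: 2^12 = 4096 < 7926 <= 2^13 = 8192
So ceil(log2(7926)) = 13

bits = ceil(log2(7926)) = ceil(12.9524) = 13 bits


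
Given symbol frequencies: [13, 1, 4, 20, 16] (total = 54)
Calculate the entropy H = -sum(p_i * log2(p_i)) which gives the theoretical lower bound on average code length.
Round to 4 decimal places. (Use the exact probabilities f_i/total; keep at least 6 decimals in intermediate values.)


Per-symbol terms -p_i * log2(p_i) with p_i = f_i/54:
  p = 13/54 = 0.240741: log2(p) = -2.054448, -p*log2(p) = 0.494589
  p = 1/54 = 0.018519: log2(p) = -5.754888, -p*log2(p) = 0.106572
  p = 4/54 = 0.074074: log2(p) = -3.754888, -p*log2(p) = 0.278140
  p = 20/54 = 0.370370: log2(p) = -1.432959, -p*log2(p) = 0.530726
  p = 16/54 = 0.296296: log2(p) = -1.754888, -p*log2(p) = 0.519967
H = 0.494589 + 0.106572 + 0.278140 + 0.530726 + 0.519967 = 1.929994

H = 1.93 bits/symbol


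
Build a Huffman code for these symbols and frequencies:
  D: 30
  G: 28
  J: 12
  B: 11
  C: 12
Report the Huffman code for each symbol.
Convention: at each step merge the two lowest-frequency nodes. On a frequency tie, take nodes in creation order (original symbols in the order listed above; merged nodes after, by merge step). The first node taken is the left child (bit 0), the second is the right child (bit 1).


Huffman tree construction:
Step 1: Merge B(11) + J(12) = 23
Step 2: Merge C(12) + (B+J)(23) = 35
Step 3: Merge G(28) + D(30) = 58
Step 4: Merge (C+(B+J))(35) + (G+D)(58) = 93
Read each symbol's code off the tree from the root (left child = 0, right child = 1).

Codes:
  D: 11 (length 2)
  G: 10 (length 2)
  J: 011 (length 3)
  B: 010 (length 3)
  C: 00 (length 2)
Average code length: 209/93 = 2.2473 bits/symbol


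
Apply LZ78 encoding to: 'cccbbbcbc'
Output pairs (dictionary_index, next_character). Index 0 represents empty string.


LZ78 encoding steps:
Dictionary: {0: ''}
Step 1: w='' (idx 0), next='c' -> output (0, 'c'), add 'c' as idx 1
Step 2: w='c' (idx 1), next='c' -> output (1, 'c'), add 'cc' as idx 2
Step 3: w='' (idx 0), next='b' -> output (0, 'b'), add 'b' as idx 3
Step 4: w='b' (idx 3), next='b' -> output (3, 'b'), add 'bb' as idx 4
Step 5: w='c' (idx 1), next='b' -> output (1, 'b'), add 'cb' as idx 5
Step 6: w='c' (idx 1), end of input -> output (1, '')


Encoded: [(0, 'c'), (1, 'c'), (0, 'b'), (3, 'b'), (1, 'b'), (1, '')]


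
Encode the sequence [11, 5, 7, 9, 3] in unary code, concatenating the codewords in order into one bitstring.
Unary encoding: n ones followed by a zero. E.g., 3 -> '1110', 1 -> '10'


Encode each number as n ones followed by a terminating 0:
  11 -> 111111111110 (12 bits)
  5 -> 111110 (6 bits)
  7 -> 11111110 (8 bits)
  9 -> 1111111110 (10 bits)
  3 -> 1110 (4 bits)
Total length = 12 + 6 + 8 + 10 + 4 = 40 bits.

Unary([11, 5, 7, 9, 3]) = 1111111111101111101111111011111111101110 (40 bits)


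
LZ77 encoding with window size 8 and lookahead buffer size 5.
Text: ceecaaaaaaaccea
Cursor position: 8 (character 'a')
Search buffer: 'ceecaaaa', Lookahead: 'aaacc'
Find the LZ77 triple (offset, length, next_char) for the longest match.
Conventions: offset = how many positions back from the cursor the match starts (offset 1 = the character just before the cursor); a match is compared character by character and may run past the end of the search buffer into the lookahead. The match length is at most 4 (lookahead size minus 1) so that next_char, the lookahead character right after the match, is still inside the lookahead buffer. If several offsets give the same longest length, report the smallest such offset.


Try each offset into the search buffer:
  offset=1 (pos 7, char 'a'): match length 3
  offset=2 (pos 6, char 'a'): match length 3
  offset=3 (pos 5, char 'a'): match length 3
  offset=4 (pos 4, char 'a'): match length 3
  offset=5 (pos 3, char 'c'): match length 0
  offset=6 (pos 2, char 'e'): match length 0
  offset=7 (pos 1, char 'e'): match length 0
  offset=8 (pos 0, char 'c'): match length 0
Longest match has length 3, found at offsets 1, 2, 3, 4; take the smallest, offset 1.
next_char = character at position 8 + 3 = 11 -> 'c'

Best match: offset=1, length=3 (matching 'aaa' starting at position 7)
LZ77 triple: (1, 3, 'c')


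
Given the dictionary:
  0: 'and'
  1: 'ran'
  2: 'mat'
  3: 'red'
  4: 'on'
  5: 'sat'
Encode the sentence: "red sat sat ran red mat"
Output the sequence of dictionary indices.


Look up each word in the dictionary:
  'red' -> 3
  'sat' -> 5
  'sat' -> 5
  'ran' -> 1
  'red' -> 3
  'mat' -> 2

Encoded: [3, 5, 5, 1, 3, 2]


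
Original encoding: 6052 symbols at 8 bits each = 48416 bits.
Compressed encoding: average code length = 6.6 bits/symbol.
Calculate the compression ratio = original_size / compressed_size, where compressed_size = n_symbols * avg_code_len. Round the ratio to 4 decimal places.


original_size = n_symbols * orig_bits = 6052 * 8 = 48416 bits
compressed_size = n_symbols * avg_code_len = 6052 * 6.6 = 39943.2 bits
ratio = original_size / compressed_size = 48416 / 39943.2 = 1.2121

Compression ratio = 1.2121


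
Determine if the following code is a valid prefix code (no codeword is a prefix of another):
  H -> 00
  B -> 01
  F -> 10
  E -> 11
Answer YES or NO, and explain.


Checking each pair (does one codeword prefix another?):
  H='00' vs B='01': no prefix
  H='00' vs F='10': no prefix
  H='00' vs E='11': no prefix
  B='01' vs H='00': no prefix
  B='01' vs F='10': no prefix
  B='01' vs E='11': no prefix
  F='10' vs H='00': no prefix
  F='10' vs B='01': no prefix
  F='10' vs E='11': no prefix
  E='11' vs H='00': no prefix
  E='11' vs B='01': no prefix
  E='11' vs F='10': no prefix
No violation found over all pairs.

YES -- this is a valid prefix code. No codeword is a prefix of any other codeword.


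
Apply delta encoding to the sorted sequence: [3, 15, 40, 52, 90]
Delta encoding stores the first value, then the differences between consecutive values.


First value: 3
Deltas:
  15 - 3 = 12
  40 - 15 = 25
  52 - 40 = 12
  90 - 52 = 38


Delta encoded: [3, 12, 25, 12, 38]


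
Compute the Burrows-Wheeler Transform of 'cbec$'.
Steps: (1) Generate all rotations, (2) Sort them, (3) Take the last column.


Rotations (sorted):
  0: $cbec -> last char: c
  1: bec$c -> last char: c
  2: c$cbe -> last char: e
  3: cbec$ -> last char: $
  4: ec$cb -> last char: b


BWT = cce$b


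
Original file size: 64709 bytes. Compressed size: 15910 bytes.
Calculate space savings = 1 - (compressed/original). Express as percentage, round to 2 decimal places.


ratio = compressed/original = 15910/64709 = 0.24587
savings = 1 - ratio = 1 - 0.24587 = 0.75413
as a percentage: 0.75413 * 100 = 75.41%

Space savings = 1 - 15910/64709 = 75.41%


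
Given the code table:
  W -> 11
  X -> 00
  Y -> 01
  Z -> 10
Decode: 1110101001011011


Decoding:
11 -> W
10 -> Z
10 -> Z
10 -> Z
01 -> Y
01 -> Y
10 -> Z
11 -> W


Result: WZZZYYZW


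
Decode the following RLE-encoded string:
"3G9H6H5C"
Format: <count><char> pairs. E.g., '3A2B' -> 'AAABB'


Expanding each <count><char> pair:
  3G -> 'GGG'
  9H -> 'HHHHHHHHH'
  6H -> 'HHHHHH'
  5C -> 'CCCCC'

Decoded = GGGHHHHHHHHHHHHHHHCCCCC


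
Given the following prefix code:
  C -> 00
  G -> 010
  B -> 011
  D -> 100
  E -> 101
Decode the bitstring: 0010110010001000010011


Decoding step by step:
Bits 00 -> C
Bits 101 -> E
Bits 100 -> D
Bits 100 -> D
Bits 010 -> G
Bits 00 -> C
Bits 010 -> G
Bits 011 -> B


Decoded message: CEDDGCGB


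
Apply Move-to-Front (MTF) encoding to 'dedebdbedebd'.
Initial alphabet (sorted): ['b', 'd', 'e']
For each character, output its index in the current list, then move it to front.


MTF encoding:
'd': index 1 in ['b', 'd', 'e'] -> ['d', 'b', 'e']
'e': index 2 in ['d', 'b', 'e'] -> ['e', 'd', 'b']
'd': index 1 in ['e', 'd', 'b'] -> ['d', 'e', 'b']
'e': index 1 in ['d', 'e', 'b'] -> ['e', 'd', 'b']
'b': index 2 in ['e', 'd', 'b'] -> ['b', 'e', 'd']
'd': index 2 in ['b', 'e', 'd'] -> ['d', 'b', 'e']
'b': index 1 in ['d', 'b', 'e'] -> ['b', 'd', 'e']
'e': index 2 in ['b', 'd', 'e'] -> ['e', 'b', 'd']
'd': index 2 in ['e', 'b', 'd'] -> ['d', 'e', 'b']
'e': index 1 in ['d', 'e', 'b'] -> ['e', 'd', 'b']
'b': index 2 in ['e', 'd', 'b'] -> ['b', 'e', 'd']
'd': index 2 in ['b', 'e', 'd'] -> ['d', 'b', 'e']


Output: [1, 2, 1, 1, 2, 2, 1, 2, 2, 1, 2, 2]


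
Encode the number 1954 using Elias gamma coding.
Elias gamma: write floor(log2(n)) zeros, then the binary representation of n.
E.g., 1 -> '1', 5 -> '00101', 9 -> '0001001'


num_bits = floor(log2(1954)) + 1 = 11
leading_zeros = num_bits - 1 = 10
binary(1954) = 11110100010

Elias gamma(1954) = '0000000000' + '11110100010' = 000000000011110100010 (21 bits)


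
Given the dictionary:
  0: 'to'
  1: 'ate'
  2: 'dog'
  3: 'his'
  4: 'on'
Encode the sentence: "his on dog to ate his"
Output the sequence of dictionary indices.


Look up each word in the dictionary:
  'his' -> 3
  'on' -> 4
  'dog' -> 2
  'to' -> 0
  'ate' -> 1
  'his' -> 3

Encoded: [3, 4, 2, 0, 1, 3]


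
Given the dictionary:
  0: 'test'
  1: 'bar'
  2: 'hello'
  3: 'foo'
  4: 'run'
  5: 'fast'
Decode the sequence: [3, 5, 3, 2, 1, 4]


Look up each index in the dictionary:
  3 -> 'foo'
  5 -> 'fast'
  3 -> 'foo'
  2 -> 'hello'
  1 -> 'bar'
  4 -> 'run'

Decoded: "foo fast foo hello bar run"


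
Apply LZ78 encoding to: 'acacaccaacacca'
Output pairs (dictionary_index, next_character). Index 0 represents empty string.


LZ78 encoding steps:
Dictionary: {0: ''}
Step 1: w='' (idx 0), next='a' -> output (0, 'a'), add 'a' as idx 1
Step 2: w='' (idx 0), next='c' -> output (0, 'c'), add 'c' as idx 2
Step 3: w='a' (idx 1), next='c' -> output (1, 'c'), add 'ac' as idx 3
Step 4: w='ac' (idx 3), next='c' -> output (3, 'c'), add 'acc' as idx 4
Step 5: w='a' (idx 1), next='a' -> output (1, 'a'), add 'aa' as idx 5
Step 6: w='c' (idx 2), next='a' -> output (2, 'a'), add 'ca' as idx 6
Step 7: w='c' (idx 2), next='c' -> output (2, 'c'), add 'cc' as idx 7
Step 8: w='a' (idx 1), end of input -> output (1, '')


Encoded: [(0, 'a'), (0, 'c'), (1, 'c'), (3, 'c'), (1, 'a'), (2, 'a'), (2, 'c'), (1, '')]


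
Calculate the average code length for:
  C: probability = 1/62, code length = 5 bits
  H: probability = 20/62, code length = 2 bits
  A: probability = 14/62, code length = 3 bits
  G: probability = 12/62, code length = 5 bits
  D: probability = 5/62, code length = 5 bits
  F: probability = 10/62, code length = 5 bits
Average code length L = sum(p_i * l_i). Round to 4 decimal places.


Weighted contributions p_i * l_i:
  C: (1/62) * 5 = 5/62
  H: (20/62) * 2 = 40/62
  A: (14/62) * 3 = 42/62
  G: (12/62) * 5 = 60/62
  D: (5/62) * 5 = 25/62
  F: (10/62) * 5 = 50/62
Sum = (5 + 40 + 42 + 60 + 25 + 50)/62 = 222/62

L = 222/62 = 3.5806 bits/symbol


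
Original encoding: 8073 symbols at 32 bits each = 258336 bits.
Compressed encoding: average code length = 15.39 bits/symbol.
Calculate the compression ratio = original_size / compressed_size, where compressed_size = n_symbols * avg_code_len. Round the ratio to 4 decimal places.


original_size = n_symbols * orig_bits = 8073 * 32 = 258336 bits
compressed_size = n_symbols * avg_code_len = 8073 * 15.39 = 124243.47 bits
ratio = original_size / compressed_size = 258336 / 124243.47 = 2.0793

Compression ratio = 2.0793


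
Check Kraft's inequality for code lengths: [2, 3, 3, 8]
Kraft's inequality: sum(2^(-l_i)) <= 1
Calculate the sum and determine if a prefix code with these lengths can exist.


Sum = 2^(-2) + 2^(-3) + 2^(-3) + 2^(-8)
    = 0.25 + 0.125 + 0.125 + 0.00390625
    = 129/256 = 0.50390625
Since 0.50390625 <= 1, Kraft's inequality IS satisfied.
A prefix code with these lengths CAN exist.

Kraft sum = 0.50390625. Satisfied.


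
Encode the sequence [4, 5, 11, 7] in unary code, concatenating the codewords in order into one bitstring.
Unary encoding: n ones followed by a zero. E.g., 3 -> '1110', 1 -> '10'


Encode each number as n ones followed by a terminating 0:
  4 -> 11110 (5 bits)
  5 -> 111110 (6 bits)
  11 -> 111111111110 (12 bits)
  7 -> 11111110 (8 bits)
Total length = 5 + 6 + 12 + 8 = 31 bits.

Unary([4, 5, 11, 7]) = 1111011111011111111111011111110 (31 bits)


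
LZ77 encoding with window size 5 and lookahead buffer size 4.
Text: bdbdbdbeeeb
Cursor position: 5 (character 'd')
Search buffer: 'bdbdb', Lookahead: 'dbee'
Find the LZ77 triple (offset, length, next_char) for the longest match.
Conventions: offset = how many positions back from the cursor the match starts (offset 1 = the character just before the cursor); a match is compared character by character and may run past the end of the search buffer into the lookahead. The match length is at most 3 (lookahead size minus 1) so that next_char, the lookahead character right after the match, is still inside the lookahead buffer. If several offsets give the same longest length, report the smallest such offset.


Try each offset into the search buffer:
  offset=1 (pos 4, char 'b'): match length 0
  offset=2 (pos 3, char 'd'): match length 2
  offset=3 (pos 2, char 'b'): match length 0
  offset=4 (pos 1, char 'd'): match length 2
  offset=5 (pos 0, char 'b'): match length 0
Longest match has length 2, found at offsets 2, 4; take the smallest, offset 2.
next_char = character at position 5 + 2 = 7 -> 'e'

Best match: offset=2, length=2 (matching 'db' starting at position 3)
LZ77 triple: (2, 2, 'e')


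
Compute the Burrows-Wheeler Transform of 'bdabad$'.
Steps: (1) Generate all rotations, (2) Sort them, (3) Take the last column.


Rotations (sorted):
  0: $bdabad -> last char: d
  1: abad$bd -> last char: d
  2: ad$bdab -> last char: b
  3: bad$bda -> last char: a
  4: bdabad$ -> last char: $
  5: d$bdaba -> last char: a
  6: dabad$b -> last char: b


BWT = ddba$ab


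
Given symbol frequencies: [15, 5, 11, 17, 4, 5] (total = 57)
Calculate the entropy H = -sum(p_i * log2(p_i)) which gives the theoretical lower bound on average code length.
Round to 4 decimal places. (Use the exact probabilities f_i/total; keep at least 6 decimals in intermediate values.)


Per-symbol terms -p_i * log2(p_i) with p_i = f_i/57:
  p = 15/57 = 0.263158: log2(p) = -1.925999, -p*log2(p) = 0.506842
  p = 5/57 = 0.087719: log2(p) = -3.510962, -p*log2(p) = 0.307979
  p = 11/57 = 0.192982: log2(p) = -2.373458, -p*log2(p) = 0.458036
  p = 17/57 = 0.298246: log2(p) = -1.745427, -p*log2(p) = 0.520566
  p = 4/57 = 0.070175: log2(p) = -3.832890, -p*log2(p) = 0.268975
  p = 5/57 = 0.087719: log2(p) = -3.510962, -p*log2(p) = 0.307979
H = 0.506842 + 0.307979 + 0.458036 + 0.520566 + 0.268975 + 0.307979 = 2.370377

H = 2.3704 bits/symbol


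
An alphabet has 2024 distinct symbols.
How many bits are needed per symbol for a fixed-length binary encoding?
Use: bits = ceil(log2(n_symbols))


log2(2024) = 10.983
Bracket: 2^10 = 1024 < 2024 <= 2^11 = 2048
So ceil(log2(2024)) = 11

bits = ceil(log2(2024)) = ceil(10.983) = 11 bits


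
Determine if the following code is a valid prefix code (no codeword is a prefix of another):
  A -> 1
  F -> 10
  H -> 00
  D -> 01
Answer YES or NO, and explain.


Checking each pair (does one codeword prefix another?):
  A='1' vs F='10': prefix -- VIOLATION

NO -- this is NOT a valid prefix code. A (1) is a prefix of F (10).


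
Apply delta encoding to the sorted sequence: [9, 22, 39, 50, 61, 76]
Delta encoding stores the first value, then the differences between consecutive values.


First value: 9
Deltas:
  22 - 9 = 13
  39 - 22 = 17
  50 - 39 = 11
  61 - 50 = 11
  76 - 61 = 15


Delta encoded: [9, 13, 17, 11, 11, 15]


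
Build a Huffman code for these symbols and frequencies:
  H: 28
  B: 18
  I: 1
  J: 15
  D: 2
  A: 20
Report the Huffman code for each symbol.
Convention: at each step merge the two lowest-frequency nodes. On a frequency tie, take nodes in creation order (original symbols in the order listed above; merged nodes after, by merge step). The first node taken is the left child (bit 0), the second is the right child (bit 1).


Huffman tree construction:
Step 1: Merge I(1) + D(2) = 3
Step 2: Merge (I+D)(3) + J(15) = 18
Step 3: Merge B(18) + ((I+D)+J)(18) = 36
Step 4: Merge A(20) + H(28) = 48
Step 5: Merge (B+((I+D)+J))(36) + (A+H)(48) = 84
Read each symbol's code off the tree from the root (left child = 0, right child = 1).

Codes:
  H: 11 (length 2)
  B: 00 (length 2)
  I: 0100 (length 4)
  J: 011 (length 3)
  D: 0101 (length 4)
  A: 10 (length 2)
Average code length: 189/84 = 2.2500 bits/symbol


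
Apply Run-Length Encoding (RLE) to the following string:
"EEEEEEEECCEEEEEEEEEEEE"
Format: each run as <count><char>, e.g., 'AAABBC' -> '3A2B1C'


Scanning runs left to right:
  i=0: run of 'E' x 8 -> '8E'
  i=8: run of 'C' x 2 -> '2C'
  i=10: run of 'E' x 12 -> '12E'

RLE = 8E2C12E


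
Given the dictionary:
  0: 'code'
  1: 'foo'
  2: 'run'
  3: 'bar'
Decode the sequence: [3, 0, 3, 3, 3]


Look up each index in the dictionary:
  3 -> 'bar'
  0 -> 'code'
  3 -> 'bar'
  3 -> 'bar'
  3 -> 'bar'

Decoded: "bar code bar bar bar"


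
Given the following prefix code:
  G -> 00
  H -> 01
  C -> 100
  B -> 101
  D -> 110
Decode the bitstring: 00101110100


Decoding step by step:
Bits 00 -> G
Bits 101 -> B
Bits 110 -> D
Bits 100 -> C


Decoded message: GBDC


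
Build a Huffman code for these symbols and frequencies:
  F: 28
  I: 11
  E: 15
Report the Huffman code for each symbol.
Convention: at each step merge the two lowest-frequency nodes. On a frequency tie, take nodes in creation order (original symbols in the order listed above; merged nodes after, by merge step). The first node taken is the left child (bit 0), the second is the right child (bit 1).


Huffman tree construction:
Step 1: Merge I(11) + E(15) = 26
Step 2: Merge (I+E)(26) + F(28) = 54
Read each symbol's code off the tree from the root (left child = 0, right child = 1).

Codes:
  F: 1 (length 1)
  I: 00 (length 2)
  E: 01 (length 2)
Average code length: 80/54 = 1.4815 bits/symbol


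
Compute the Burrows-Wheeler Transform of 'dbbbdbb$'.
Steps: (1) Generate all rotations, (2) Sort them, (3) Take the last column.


Rotations (sorted):
  0: $dbbbdbb -> last char: b
  1: b$dbbbdb -> last char: b
  2: bb$dbbbd -> last char: d
  3: bbbdbb$d -> last char: d
  4: bbdbb$db -> last char: b
  5: bdbb$dbb -> last char: b
  6: dbb$dbbb -> last char: b
  7: dbbbdbb$ -> last char: $


BWT = bbddbbb$


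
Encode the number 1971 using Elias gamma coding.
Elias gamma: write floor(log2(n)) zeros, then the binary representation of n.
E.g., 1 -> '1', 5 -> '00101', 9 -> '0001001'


num_bits = floor(log2(1971)) + 1 = 11
leading_zeros = num_bits - 1 = 10
binary(1971) = 11110110011

Elias gamma(1971) = '0000000000' + '11110110011' = 000000000011110110011 (21 bits)


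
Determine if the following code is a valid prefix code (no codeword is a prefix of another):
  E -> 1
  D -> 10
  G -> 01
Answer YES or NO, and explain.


Checking each pair (does one codeword prefix another?):
  E='1' vs D='10': prefix -- VIOLATION

NO -- this is NOT a valid prefix code. E (1) is a prefix of D (10).


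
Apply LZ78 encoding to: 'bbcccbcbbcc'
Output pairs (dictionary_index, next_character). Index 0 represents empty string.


LZ78 encoding steps:
Dictionary: {0: ''}
Step 1: w='' (idx 0), next='b' -> output (0, 'b'), add 'b' as idx 1
Step 2: w='b' (idx 1), next='c' -> output (1, 'c'), add 'bc' as idx 2
Step 3: w='' (idx 0), next='c' -> output (0, 'c'), add 'c' as idx 3
Step 4: w='c' (idx 3), next='b' -> output (3, 'b'), add 'cb' as idx 4
Step 5: w='cb' (idx 4), next='b' -> output (4, 'b'), add 'cbb' as idx 5
Step 6: w='c' (idx 3), next='c' -> output (3, 'c'), add 'cc' as idx 6


Encoded: [(0, 'b'), (1, 'c'), (0, 'c'), (3, 'b'), (4, 'b'), (3, 'c')]


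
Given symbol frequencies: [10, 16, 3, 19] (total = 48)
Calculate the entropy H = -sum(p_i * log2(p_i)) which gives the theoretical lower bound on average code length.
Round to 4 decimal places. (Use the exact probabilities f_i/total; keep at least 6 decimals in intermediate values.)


Per-symbol terms -p_i * log2(p_i) with p_i = f_i/48:
  p = 10/48 = 0.208333: log2(p) = -2.263034, -p*log2(p) = 0.471466
  p = 16/48 = 0.333333: log2(p) = -1.584963, -p*log2(p) = 0.528321
  p = 3/48 = 0.062500: log2(p) = -4.000000, -p*log2(p) = 0.250000
  p = 19/48 = 0.395833: log2(p) = -1.337035, -p*log2(p) = 0.529243
H = 0.471466 + 0.528321 + 0.250000 + 0.529243 = 1.779030

H = 1.779 bits/symbol


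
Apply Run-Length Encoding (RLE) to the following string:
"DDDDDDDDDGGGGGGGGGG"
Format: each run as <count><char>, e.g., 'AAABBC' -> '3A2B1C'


Scanning runs left to right:
  i=0: run of 'D' x 9 -> '9D'
  i=9: run of 'G' x 10 -> '10G'

RLE = 9D10G


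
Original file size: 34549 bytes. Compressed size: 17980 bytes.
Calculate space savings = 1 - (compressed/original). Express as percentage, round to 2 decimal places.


ratio = compressed/original = 17980/34549 = 0.52042
savings = 1 - ratio = 1 - 0.52042 = 0.47958
as a percentage: 0.47958 * 100 = 47.96%

Space savings = 1 - 17980/34549 = 47.96%


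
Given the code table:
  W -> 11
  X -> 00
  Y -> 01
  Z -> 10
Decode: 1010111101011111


Decoding:
10 -> Z
10 -> Z
11 -> W
11 -> W
01 -> Y
01 -> Y
11 -> W
11 -> W


Result: ZZWWYYWW


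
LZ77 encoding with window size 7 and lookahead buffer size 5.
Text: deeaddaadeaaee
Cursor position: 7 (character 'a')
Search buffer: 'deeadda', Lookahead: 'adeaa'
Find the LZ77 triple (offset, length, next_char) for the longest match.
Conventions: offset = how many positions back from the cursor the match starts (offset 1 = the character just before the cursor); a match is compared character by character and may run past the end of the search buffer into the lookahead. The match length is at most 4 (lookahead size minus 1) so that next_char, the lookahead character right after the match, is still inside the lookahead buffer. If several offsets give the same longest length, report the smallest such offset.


Try each offset into the search buffer:
  offset=1 (pos 6, char 'a'): match length 1
  offset=2 (pos 5, char 'd'): match length 0
  offset=3 (pos 4, char 'd'): match length 0
  offset=4 (pos 3, char 'a'): match length 2
  offset=5 (pos 2, char 'e'): match length 0
  offset=6 (pos 1, char 'e'): match length 0
  offset=7 (pos 0, char 'd'): match length 0
Longest match has length 2 at offset 4.
next_char = character at position 7 + 2 = 9 -> 'e'

Best match: offset=4, length=2 (matching 'ad' starting at position 3)
LZ77 triple: (4, 2, 'e')


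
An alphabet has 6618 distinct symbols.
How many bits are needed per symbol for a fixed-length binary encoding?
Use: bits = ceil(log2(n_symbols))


log2(6618) = 12.6922
Bracket: 2^12 = 4096 < 6618 <= 2^13 = 8192
So ceil(log2(6618)) = 13

bits = ceil(log2(6618)) = ceil(12.6922) = 13 bits


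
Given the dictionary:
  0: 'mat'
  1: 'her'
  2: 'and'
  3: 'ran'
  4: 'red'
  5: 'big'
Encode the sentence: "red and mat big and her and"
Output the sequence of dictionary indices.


Look up each word in the dictionary:
  'red' -> 4
  'and' -> 2
  'mat' -> 0
  'big' -> 5
  'and' -> 2
  'her' -> 1
  'and' -> 2

Encoded: [4, 2, 0, 5, 2, 1, 2]


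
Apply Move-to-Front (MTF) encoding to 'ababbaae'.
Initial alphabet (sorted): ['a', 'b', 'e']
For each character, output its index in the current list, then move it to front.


MTF encoding:
'a': index 0 in ['a', 'b', 'e'] -> ['a', 'b', 'e']
'b': index 1 in ['a', 'b', 'e'] -> ['b', 'a', 'e']
'a': index 1 in ['b', 'a', 'e'] -> ['a', 'b', 'e']
'b': index 1 in ['a', 'b', 'e'] -> ['b', 'a', 'e']
'b': index 0 in ['b', 'a', 'e'] -> ['b', 'a', 'e']
'a': index 1 in ['b', 'a', 'e'] -> ['a', 'b', 'e']
'a': index 0 in ['a', 'b', 'e'] -> ['a', 'b', 'e']
'e': index 2 in ['a', 'b', 'e'] -> ['e', 'a', 'b']


Output: [0, 1, 1, 1, 0, 1, 0, 2]


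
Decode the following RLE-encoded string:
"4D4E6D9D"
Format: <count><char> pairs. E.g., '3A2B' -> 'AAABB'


Expanding each <count><char> pair:
  4D -> 'DDDD'
  4E -> 'EEEE'
  6D -> 'DDDDDD'
  9D -> 'DDDDDDDDD'

Decoded = DDDDEEEEDDDDDDDDDDDDDDD


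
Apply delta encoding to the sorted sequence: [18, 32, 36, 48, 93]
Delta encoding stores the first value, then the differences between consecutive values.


First value: 18
Deltas:
  32 - 18 = 14
  36 - 32 = 4
  48 - 36 = 12
  93 - 48 = 45


Delta encoded: [18, 14, 4, 12, 45]


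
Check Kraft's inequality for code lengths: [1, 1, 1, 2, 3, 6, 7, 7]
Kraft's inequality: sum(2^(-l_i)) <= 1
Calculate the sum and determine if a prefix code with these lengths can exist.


Sum = 2^(-1) + 2^(-1) + 2^(-1) + 2^(-2) + 2^(-3) + 2^(-6) + 2^(-7) + 2^(-7)
    = 0.5 + 0.5 + 0.5 + 0.25 + 0.125 + 0.015625 + 0.0078125 + 0.0078125
    = 244/128 = 1.90625
Since 1.90625 > 1, Kraft's inequality is NOT satisfied.
A prefix code with these lengths CANNOT exist.

Kraft sum = 1.90625. Not satisfied.


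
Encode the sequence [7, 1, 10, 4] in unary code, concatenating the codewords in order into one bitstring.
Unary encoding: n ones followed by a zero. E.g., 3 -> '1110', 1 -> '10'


Encode each number as n ones followed by a terminating 0:
  7 -> 11111110 (8 bits)
  1 -> 10 (2 bits)
  10 -> 11111111110 (11 bits)
  4 -> 11110 (5 bits)
Total length = 8 + 2 + 11 + 5 = 26 bits.

Unary([7, 1, 10, 4]) = 11111110101111111111011110 (26 bits)


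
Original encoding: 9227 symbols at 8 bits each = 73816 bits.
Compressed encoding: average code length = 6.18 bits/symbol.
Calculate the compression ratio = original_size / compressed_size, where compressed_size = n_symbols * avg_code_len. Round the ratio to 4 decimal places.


original_size = n_symbols * orig_bits = 9227 * 8 = 73816 bits
compressed_size = n_symbols * avg_code_len = 9227 * 6.18 = 57022.86 bits
ratio = original_size / compressed_size = 73816 / 57022.86 = 1.2945

Compression ratio = 1.2945


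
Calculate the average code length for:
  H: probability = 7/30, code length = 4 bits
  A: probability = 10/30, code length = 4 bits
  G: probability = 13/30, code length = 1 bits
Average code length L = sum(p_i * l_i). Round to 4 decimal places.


Weighted contributions p_i * l_i:
  H: (7/30) * 4 = 28/30
  A: (10/30) * 4 = 40/30
  G: (13/30) * 1 = 13/30
Sum = (28 + 40 + 13)/30 = 81/30

L = 81/30 = 2.7000 bits/symbol


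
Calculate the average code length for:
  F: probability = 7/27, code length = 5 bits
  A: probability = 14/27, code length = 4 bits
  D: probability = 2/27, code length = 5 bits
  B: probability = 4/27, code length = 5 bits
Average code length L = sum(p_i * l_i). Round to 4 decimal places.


Weighted contributions p_i * l_i:
  F: (7/27) * 5 = 35/27
  A: (14/27) * 4 = 56/27
  D: (2/27) * 5 = 10/27
  B: (4/27) * 5 = 20/27
Sum = (35 + 56 + 10 + 20)/27 = 121/27

L = 121/27 = 4.4815 bits/symbol


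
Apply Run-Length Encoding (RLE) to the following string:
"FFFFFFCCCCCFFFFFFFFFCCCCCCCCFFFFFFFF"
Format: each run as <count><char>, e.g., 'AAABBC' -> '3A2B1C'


Scanning runs left to right:
  i=0: run of 'F' x 6 -> '6F'
  i=6: run of 'C' x 5 -> '5C'
  i=11: run of 'F' x 9 -> '9F'
  i=20: run of 'C' x 8 -> '8C'
  i=28: run of 'F' x 8 -> '8F'

RLE = 6F5C9F8C8F


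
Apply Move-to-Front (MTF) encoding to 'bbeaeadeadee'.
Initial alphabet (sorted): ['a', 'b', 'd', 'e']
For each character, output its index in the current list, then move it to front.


MTF encoding:
'b': index 1 in ['a', 'b', 'd', 'e'] -> ['b', 'a', 'd', 'e']
'b': index 0 in ['b', 'a', 'd', 'e'] -> ['b', 'a', 'd', 'e']
'e': index 3 in ['b', 'a', 'd', 'e'] -> ['e', 'b', 'a', 'd']
'a': index 2 in ['e', 'b', 'a', 'd'] -> ['a', 'e', 'b', 'd']
'e': index 1 in ['a', 'e', 'b', 'd'] -> ['e', 'a', 'b', 'd']
'a': index 1 in ['e', 'a', 'b', 'd'] -> ['a', 'e', 'b', 'd']
'd': index 3 in ['a', 'e', 'b', 'd'] -> ['d', 'a', 'e', 'b']
'e': index 2 in ['d', 'a', 'e', 'b'] -> ['e', 'd', 'a', 'b']
'a': index 2 in ['e', 'd', 'a', 'b'] -> ['a', 'e', 'd', 'b']
'd': index 2 in ['a', 'e', 'd', 'b'] -> ['d', 'a', 'e', 'b']
'e': index 2 in ['d', 'a', 'e', 'b'] -> ['e', 'd', 'a', 'b']
'e': index 0 in ['e', 'd', 'a', 'b'] -> ['e', 'd', 'a', 'b']


Output: [1, 0, 3, 2, 1, 1, 3, 2, 2, 2, 2, 0]


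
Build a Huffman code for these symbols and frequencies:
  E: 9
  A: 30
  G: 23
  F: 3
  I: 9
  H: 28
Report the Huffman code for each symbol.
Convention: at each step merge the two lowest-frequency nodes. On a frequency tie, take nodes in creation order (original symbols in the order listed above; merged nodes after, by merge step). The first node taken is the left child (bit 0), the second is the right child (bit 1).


Huffman tree construction:
Step 1: Merge F(3) + E(9) = 12
Step 2: Merge I(9) + (F+E)(12) = 21
Step 3: Merge (I+(F+E))(21) + G(23) = 44
Step 4: Merge H(28) + A(30) = 58
Step 5: Merge ((I+(F+E))+G)(44) + (H+A)(58) = 102
Read each symbol's code off the tree from the root (left child = 0, right child = 1).

Codes:
  E: 0011 (length 4)
  A: 11 (length 2)
  G: 01 (length 2)
  F: 0010 (length 4)
  I: 000 (length 3)
  H: 10 (length 2)
Average code length: 237/102 = 2.3235 bits/symbol


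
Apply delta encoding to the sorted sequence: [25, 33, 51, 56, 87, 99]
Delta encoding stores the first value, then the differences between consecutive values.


First value: 25
Deltas:
  33 - 25 = 8
  51 - 33 = 18
  56 - 51 = 5
  87 - 56 = 31
  99 - 87 = 12


Delta encoded: [25, 8, 18, 5, 31, 12]


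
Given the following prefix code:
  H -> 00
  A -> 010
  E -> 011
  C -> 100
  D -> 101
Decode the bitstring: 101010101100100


Decoding step by step:
Bits 101 -> D
Bits 010 -> A
Bits 101 -> D
Bits 100 -> C
Bits 100 -> C


Decoded message: DADCC


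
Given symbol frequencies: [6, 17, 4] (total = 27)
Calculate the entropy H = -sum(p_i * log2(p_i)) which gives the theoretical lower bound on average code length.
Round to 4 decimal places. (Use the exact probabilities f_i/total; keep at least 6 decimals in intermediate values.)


Per-symbol terms -p_i * log2(p_i) with p_i = f_i/27:
  p = 6/27 = 0.222222: log2(p) = -2.169925, -p*log2(p) = 0.482206
  p = 17/27 = 0.629630: log2(p) = -0.667425, -p*log2(p) = 0.420230
  p = 4/27 = 0.148148: log2(p) = -2.754888, -p*log2(p) = 0.408131
H = 0.482206 + 0.420230 + 0.408131 = 1.310567

H = 1.3106 bits/symbol


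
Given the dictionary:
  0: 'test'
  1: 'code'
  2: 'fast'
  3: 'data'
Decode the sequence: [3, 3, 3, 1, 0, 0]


Look up each index in the dictionary:
  3 -> 'data'
  3 -> 'data'
  3 -> 'data'
  1 -> 'code'
  0 -> 'test'
  0 -> 'test'

Decoded: "data data data code test test"


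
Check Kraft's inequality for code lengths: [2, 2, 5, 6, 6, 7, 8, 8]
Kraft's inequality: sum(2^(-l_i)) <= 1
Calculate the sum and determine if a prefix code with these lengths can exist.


Sum = 2^(-2) + 2^(-2) + 2^(-5) + 2^(-6) + 2^(-6) + 2^(-7) + 2^(-8) + 2^(-8)
    = 0.25 + 0.25 + 0.03125 + 0.015625 + 0.015625 + 0.0078125 + 0.00390625 + 0.00390625
    = 148/256 = 0.578125
Since 0.578125 <= 1, Kraft's inequality IS satisfied.
A prefix code with these lengths CAN exist.

Kraft sum = 0.578125. Satisfied.


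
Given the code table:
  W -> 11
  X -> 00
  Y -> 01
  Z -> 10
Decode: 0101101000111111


Decoding:
01 -> Y
01 -> Y
10 -> Z
10 -> Z
00 -> X
11 -> W
11 -> W
11 -> W


Result: YYZZXWWW


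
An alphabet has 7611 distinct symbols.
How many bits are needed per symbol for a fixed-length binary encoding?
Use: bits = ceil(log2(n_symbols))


log2(7611) = 12.8939
Bracket: 2^12 = 4096 < 7611 <= 2^13 = 8192
So ceil(log2(7611)) = 13

bits = ceil(log2(7611)) = ceil(12.8939) = 13 bits


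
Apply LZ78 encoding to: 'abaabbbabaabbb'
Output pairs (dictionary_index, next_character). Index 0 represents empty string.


LZ78 encoding steps:
Dictionary: {0: ''}
Step 1: w='' (idx 0), next='a' -> output (0, 'a'), add 'a' as idx 1
Step 2: w='' (idx 0), next='b' -> output (0, 'b'), add 'b' as idx 2
Step 3: w='a' (idx 1), next='a' -> output (1, 'a'), add 'aa' as idx 3
Step 4: w='b' (idx 2), next='b' -> output (2, 'b'), add 'bb' as idx 4
Step 5: w='b' (idx 2), next='a' -> output (2, 'a'), add 'ba' as idx 5
Step 6: w='ba' (idx 5), next='a' -> output (5, 'a'), add 'baa' as idx 6
Step 7: w='bb' (idx 4), next='b' -> output (4, 'b'), add 'bbb' as idx 7


Encoded: [(0, 'a'), (0, 'b'), (1, 'a'), (2, 'b'), (2, 'a'), (5, 'a'), (4, 'b')]


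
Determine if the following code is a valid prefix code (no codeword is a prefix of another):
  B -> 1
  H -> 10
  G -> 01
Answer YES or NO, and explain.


Checking each pair (does one codeword prefix another?):
  B='1' vs H='10': prefix -- VIOLATION

NO -- this is NOT a valid prefix code. B (1) is a prefix of H (10).


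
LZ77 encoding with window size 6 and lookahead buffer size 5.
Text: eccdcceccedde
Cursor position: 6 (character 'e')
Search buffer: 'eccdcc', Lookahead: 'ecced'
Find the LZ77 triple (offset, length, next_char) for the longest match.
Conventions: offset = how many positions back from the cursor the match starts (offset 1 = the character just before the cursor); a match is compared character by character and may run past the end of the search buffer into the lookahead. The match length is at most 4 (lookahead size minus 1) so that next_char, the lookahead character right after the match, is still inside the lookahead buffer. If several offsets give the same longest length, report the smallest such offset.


Try each offset into the search buffer:
  offset=1 (pos 5, char 'c'): match length 0
  offset=2 (pos 4, char 'c'): match length 0
  offset=3 (pos 3, char 'd'): match length 0
  offset=4 (pos 2, char 'c'): match length 0
  offset=5 (pos 1, char 'c'): match length 0
  offset=6 (pos 0, char 'e'): match length 3
Longest match has length 3 at offset 6.
next_char = character at position 6 + 3 = 9 -> 'e'

Best match: offset=6, length=3 (matching 'ecc' starting at position 0)
LZ77 triple: (6, 3, 'e')


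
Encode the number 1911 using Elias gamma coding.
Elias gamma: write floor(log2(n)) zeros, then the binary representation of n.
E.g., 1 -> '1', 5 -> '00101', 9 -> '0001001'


num_bits = floor(log2(1911)) + 1 = 11
leading_zeros = num_bits - 1 = 10
binary(1911) = 11101110111

Elias gamma(1911) = '0000000000' + '11101110111' = 000000000011101110111 (21 bits)


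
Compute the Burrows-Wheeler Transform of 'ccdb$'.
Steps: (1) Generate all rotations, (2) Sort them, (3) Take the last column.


Rotations (sorted):
  0: $ccdb -> last char: b
  1: b$ccd -> last char: d
  2: ccdb$ -> last char: $
  3: cdb$c -> last char: c
  4: db$cc -> last char: c


BWT = bd$cc


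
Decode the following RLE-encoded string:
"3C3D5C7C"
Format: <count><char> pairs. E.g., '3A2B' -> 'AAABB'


Expanding each <count><char> pair:
  3C -> 'CCC'
  3D -> 'DDD'
  5C -> 'CCCCC'
  7C -> 'CCCCCCC'

Decoded = CCCDDDCCCCCCCCCCCC


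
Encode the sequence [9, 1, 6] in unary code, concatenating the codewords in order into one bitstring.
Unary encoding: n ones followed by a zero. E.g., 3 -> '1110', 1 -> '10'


Encode each number as n ones followed by a terminating 0:
  9 -> 1111111110 (10 bits)
  1 -> 10 (2 bits)
  6 -> 1111110 (7 bits)
Total length = 10 + 2 + 7 = 19 bits.

Unary([9, 1, 6]) = 1111111110101111110 (19 bits)


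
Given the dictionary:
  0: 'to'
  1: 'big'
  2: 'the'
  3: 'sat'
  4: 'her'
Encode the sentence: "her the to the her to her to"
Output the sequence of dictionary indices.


Look up each word in the dictionary:
  'her' -> 4
  'the' -> 2
  'to' -> 0
  'the' -> 2
  'her' -> 4
  'to' -> 0
  'her' -> 4
  'to' -> 0

Encoded: [4, 2, 0, 2, 4, 0, 4, 0]


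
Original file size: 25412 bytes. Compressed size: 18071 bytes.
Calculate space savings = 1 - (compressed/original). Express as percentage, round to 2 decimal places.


ratio = compressed/original = 18071/25412 = 0.711121
savings = 1 - ratio = 1 - 0.711121 = 0.288879
as a percentage: 0.288879 * 100 = 28.89%

Space savings = 1 - 18071/25412 = 28.89%


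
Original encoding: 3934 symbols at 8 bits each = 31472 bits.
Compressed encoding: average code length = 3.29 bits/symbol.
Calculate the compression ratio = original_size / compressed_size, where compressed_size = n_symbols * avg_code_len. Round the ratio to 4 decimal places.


original_size = n_symbols * orig_bits = 3934 * 8 = 31472 bits
compressed_size = n_symbols * avg_code_len = 3934 * 3.29 = 12942.86 bits
ratio = original_size / compressed_size = 31472 / 12942.86 = 2.4316

Compression ratio = 2.4316


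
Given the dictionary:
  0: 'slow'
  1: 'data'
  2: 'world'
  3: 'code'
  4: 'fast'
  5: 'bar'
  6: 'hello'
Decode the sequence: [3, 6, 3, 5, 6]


Look up each index in the dictionary:
  3 -> 'code'
  6 -> 'hello'
  3 -> 'code'
  5 -> 'bar'
  6 -> 'hello'

Decoded: "code hello code bar hello"


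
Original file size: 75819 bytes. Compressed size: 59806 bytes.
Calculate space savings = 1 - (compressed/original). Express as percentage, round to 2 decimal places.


ratio = compressed/original = 59806/75819 = 0.7888
savings = 1 - ratio = 1 - 0.7888 = 0.2112
as a percentage: 0.2112 * 100 = 21.12%

Space savings = 1 - 59806/75819 = 21.12%


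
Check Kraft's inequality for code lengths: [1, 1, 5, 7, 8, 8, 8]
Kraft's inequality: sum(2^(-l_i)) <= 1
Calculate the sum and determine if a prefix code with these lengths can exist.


Sum = 2^(-1) + 2^(-1) + 2^(-5) + 2^(-7) + 2^(-8) + 2^(-8) + 2^(-8)
    = 0.5 + 0.5 + 0.03125 + 0.0078125 + 0.00390625 + 0.00390625 + 0.00390625
    = 269/256 = 1.05078125
Since 1.05078125 > 1, Kraft's inequality is NOT satisfied.
A prefix code with these lengths CANNOT exist.

Kraft sum = 1.05078125. Not satisfied.


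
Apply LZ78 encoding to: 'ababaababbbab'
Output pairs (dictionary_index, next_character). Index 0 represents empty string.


LZ78 encoding steps:
Dictionary: {0: ''}
Step 1: w='' (idx 0), next='a' -> output (0, 'a'), add 'a' as idx 1
Step 2: w='' (idx 0), next='b' -> output (0, 'b'), add 'b' as idx 2
Step 3: w='a' (idx 1), next='b' -> output (1, 'b'), add 'ab' as idx 3
Step 4: w='a' (idx 1), next='a' -> output (1, 'a'), add 'aa' as idx 4
Step 5: w='b' (idx 2), next='a' -> output (2, 'a'), add 'ba' as idx 5
Step 6: w='b' (idx 2), next='b' -> output (2, 'b'), add 'bb' as idx 6
Step 7: w='ba' (idx 5), next='b' -> output (5, 'b'), add 'bab' as idx 7


Encoded: [(0, 'a'), (0, 'b'), (1, 'b'), (1, 'a'), (2, 'a'), (2, 'b'), (5, 'b')]


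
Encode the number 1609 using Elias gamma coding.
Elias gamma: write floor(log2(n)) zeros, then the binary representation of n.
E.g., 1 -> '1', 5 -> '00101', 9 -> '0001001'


num_bits = floor(log2(1609)) + 1 = 11
leading_zeros = num_bits - 1 = 10
binary(1609) = 11001001001

Elias gamma(1609) = '0000000000' + '11001001001' = 000000000011001001001 (21 bits)


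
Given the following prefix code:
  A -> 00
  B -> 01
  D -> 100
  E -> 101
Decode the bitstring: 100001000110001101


Decoding step by step:
Bits 100 -> D
Bits 00 -> A
Bits 100 -> D
Bits 01 -> B
Bits 100 -> D
Bits 01 -> B
Bits 101 -> E


Decoded message: DADBDBE


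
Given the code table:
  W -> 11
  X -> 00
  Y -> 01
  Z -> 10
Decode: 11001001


Decoding:
11 -> W
00 -> X
10 -> Z
01 -> Y


Result: WXZY


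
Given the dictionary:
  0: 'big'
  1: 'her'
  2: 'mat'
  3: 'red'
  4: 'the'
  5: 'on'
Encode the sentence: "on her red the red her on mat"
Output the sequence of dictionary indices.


Look up each word in the dictionary:
  'on' -> 5
  'her' -> 1
  'red' -> 3
  'the' -> 4
  'red' -> 3
  'her' -> 1
  'on' -> 5
  'mat' -> 2

Encoded: [5, 1, 3, 4, 3, 1, 5, 2]
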